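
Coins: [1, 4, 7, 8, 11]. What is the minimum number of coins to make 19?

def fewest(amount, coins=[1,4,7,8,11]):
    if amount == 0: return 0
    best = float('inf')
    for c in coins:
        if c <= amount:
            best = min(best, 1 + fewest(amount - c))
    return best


Building up with DP:
fewest(0) = 0
fewest(1) = min(1+fewest(0)=1+0=1) = 1
fewest(2) = min(1+fewest(1)=1+1=2) = 2
fewest(3) = min(1+fewest(2)=1+2=3) = 3
fewest(4) = min(1+fewest(3)=1+3=4, 1+fewest(0)=1+0=1) = 1
fewest(5) = min(1+fewest(4)=1+1=2, 1+fewest(1)=1+1=2) = 2
fewest(6) = min(1+fewest(5)=1+2=3, 1+fewest(2)=1+2=3) = 3
fewest(7) = min(1+fewest(6)=1+3=4, 1+fewest(3)=1+3=4, 1+fewest(0)=1+0=1) = 1
fewest(8) = min(1+fewest(7)=1+1=2, 1+fewest(4)=1+1=2, 1+fewest(1)=1+1=2, 1+fewest(0)=1+0=1) = 1
fewest(9) = min(1+fewest(8)=1+1=2, 1+fewest(5)=1+2=3, 1+fewest(2)=1+2=3, 1+fewest(1)=1+1=2) = 2
fewest(10) = min(1+fewest(9)=1+2=3, 1+fewest(6)=1+3=4, 1+fewest(3)=1+3=4, 1+fewest(2)=1+2=3) = 3
fewest(11) = min(1+fewest(10)=1+3=4, 1+fewest(7)=1+1=2, 1+fewest(4)=1+1=2, 1+fewest(3)=1+3=4, 1+fewest(0)=1+0=1) = 1
fewest(12) = min(1+fewest(11)=1+1=2, 1+fewest(8)=1+1=2, 1+fewest(5)=1+2=3, 1+fewest(4)=1+1=2, 1+fewest(1)=1+1=2) = 2
fewest(13) = min(1+fewest(12)=1+2=3, 1+fewest(9)=1+2=3, 1+fewest(6)=1+3=4, 1+fewest(5)=1+2=3, 1+fewest(2)=1+2=3) = 3
fewest(14) = min(1+fewest(13)=1+3=4, 1+fewest(10)=1+3=4, 1+fewest(7)=1+1=2, 1+fewest(6)=1+3=4, 1+fewest(3)=1+3=4) = 2
fewest(15) = min(1+fewest(14)=1+2=3, 1+fewest(11)=1+1=2, 1+fewest(8)=1+1=2, 1+fewest(7)=1+1=2, 1+fewest(4)=1+1=2) = 2
fewest(16) = min(1+fewest(15)=1+2=3, 1+fewest(12)=1+2=3, 1+fewest(9)=1+2=3, 1+fewest(8)=1+1=2, 1+fewest(5)=1+2=3) = 2
fewest(17) = min(1+fewest(16)=1+2=3, 1+fewest(13)=1+3=4, 1+fewest(10)=1+3=4, 1+fewest(9)=1+2=3, 1+fewest(6)=1+3=4) = 3
fewest(18) = min(1+fewest(17)=1+3=4, 1+fewest(14)=1+2=3, 1+fewest(11)=1+1=2, 1+fewest(10)=1+3=4, 1+fewest(7)=1+1=2) = 2
fewest(19) = min(1+fewest(18)=1+2=3, 1+fewest(15)=1+2=3, 1+fewest(12)=1+2=3, 1+fewest(11)=1+1=2, 1+fewest(8)=1+1=2) = 2

2


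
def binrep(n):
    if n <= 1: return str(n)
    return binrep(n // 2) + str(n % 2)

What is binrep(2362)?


binrep(2362) = binrep(1181) + '0'
binrep(1181) = binrep(590) + '1'
binrep(590) = binrep(295) + '0'
binrep(295) = binrep(147) + '1'
binrep(147) = binrep(73) + '1'
binrep(73) = binrep(36) + '1'
binrep(36) = binrep(18) + '0'
binrep(18) = binrep(9) + '0'
binrep(9) = binrep(4) + '1'
binrep(4) = binrep(2) + '0'
binrep(2) = binrep(1) + '0'
binrep(1) = '1'  (base case)
Concatenating: '1' + '0' + '0' + '1' + '0' + '0' + '1' + '1' + '1' + '0' + '1' + '0' = '100100111010'

100100111010


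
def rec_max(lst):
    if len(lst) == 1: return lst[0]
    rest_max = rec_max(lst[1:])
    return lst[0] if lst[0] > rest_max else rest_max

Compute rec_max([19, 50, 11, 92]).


rec_max([19, 50, 11, 92]): compare 19 with rec_max([50, 11, 92])
rec_max([50, 11, 92]): compare 50 with rec_max([11, 92])
rec_max([11, 92]): compare 11 with rec_max([92])
rec_max([92]) = 92  (base case)
Compare 11 with 92 -> 92
Compare 50 with 92 -> 92
Compare 19 with 92 -> 92

92


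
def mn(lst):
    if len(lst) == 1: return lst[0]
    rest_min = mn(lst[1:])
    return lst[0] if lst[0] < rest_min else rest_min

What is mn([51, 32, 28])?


mn([51, 32, 28]): compare 51 with mn([32, 28])
mn([32, 28]): compare 32 with mn([28])
mn([28]) = 28  (base case)
Compare 32 with 28 -> 28
Compare 51 with 28 -> 28

28


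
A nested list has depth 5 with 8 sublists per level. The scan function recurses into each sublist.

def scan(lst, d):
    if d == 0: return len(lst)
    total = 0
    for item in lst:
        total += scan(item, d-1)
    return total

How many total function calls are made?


At depth 0 (root): 1 call
At depth 1: each of 1 parents calls scan on 8 children = 8 calls
At depth 2: each of 8 parents calls scan on 8 children = 64 calls
At depth 3: each of 64 parents calls scan on 8 children = 512 calls
At depth 4: each of 512 parents calls scan on 8 children = 4096 calls
At depth 5: each of 4096 parents calls scan on 8 children = 32768 calls
Total: 1 + 8 + 64 + 512 + 4096 + 32768 = 37449

37449


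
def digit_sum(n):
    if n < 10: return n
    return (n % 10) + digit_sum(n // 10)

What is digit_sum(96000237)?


digit_sum(96000237) = 7 + digit_sum(9600023)
digit_sum(9600023) = 3 + digit_sum(960002)
digit_sum(960002) = 2 + digit_sum(96000)
digit_sum(96000) = 0 + digit_sum(9600)
digit_sum(9600) = 0 + digit_sum(960)
digit_sum(960) = 0 + digit_sum(96)
digit_sum(96) = 6 + digit_sum(9)
digit_sum(9) = 9  (base case)
Total: 7 + 3 + 2 + 0 + 0 + 0 + 6 + 9 = 27

27


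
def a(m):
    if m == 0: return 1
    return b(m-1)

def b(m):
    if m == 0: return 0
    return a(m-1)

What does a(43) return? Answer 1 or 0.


a(43) = b(42)
b(42) = a(41)
a(41) = b(40)
b(40) = a(39)
a(39) = b(38)
b(38) = a(37)
a(37) = b(36)
b(36) = a(35)
a(35) = b(34)
b(34) = a(33)
a(33) = b(32)
b(32) = a(31)
a(31) = b(30)
b(30) = a(29)
a(29) = b(28)
b(28) = a(27)
a(27) = b(26)
b(26) = a(25)
a(25) = b(24)
b(24) = a(23)
a(23) = b(22)
b(22) = a(21)
a(21) = b(20)
b(20) = a(19)
a(19) = b(18)
b(18) = a(17)
a(17) = b(16)
b(16) = a(15)
a(15) = b(14)
b(14) = a(13)
a(13) = b(12)
b(12) = a(11)
a(11) = b(10)
b(10) = a(9)
a(9) = b(8)
b(8) = a(7)
a(7) = b(6)
b(6) = a(5)
a(5) = b(4)
b(4) = a(3)
a(3) = b(2)
b(2) = a(1)
a(1) = b(0)
b(0) = 0  (base case)
Result: 0

0


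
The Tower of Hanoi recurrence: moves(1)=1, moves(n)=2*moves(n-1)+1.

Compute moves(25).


moves(25) = 2 * moves(24) + 1
moves(24) = 2 * moves(23) + 1
moves(23) = 2 * moves(22) + 1
moves(22) = 2 * moves(21) + 1
moves(21) = 2 * moves(20) + 1
moves(20) = 2 * moves(19) + 1
moves(19) = 2 * moves(18) + 1
moves(18) = 2 * moves(17) + 1
moves(17) = 2 * moves(16) + 1
moves(16) = 2 * moves(15) + 1
moves(15) = 2 * moves(14) + 1
moves(14) = 2 * moves(13) + 1
moves(13) = 2 * moves(12) + 1
moves(12) = 2 * moves(11) + 1
moves(11) = 2 * moves(10) + 1
moves(10) = 2 * moves(9) + 1
moves(9) = 2 * moves(8) + 1
moves(8) = 2 * moves(7) + 1
moves(7) = 2 * moves(6) + 1
moves(6) = 2 * moves(5) + 1
moves(5) = 2 * moves(4) + 1
moves(4) = 2 * moves(3) + 1
moves(3) = 2 * moves(2) + 1
moves(2) = 2 * moves(1) + 1
moves(1) = 1  (base case)
moves(2) = 2 * 1 + 1 = 3
moves(3) = 2 * 3 + 1 = 7
moves(4) = 2 * 7 + 1 = 15
moves(5) = 2 * 15 + 1 = 31
moves(6) = 2 * 31 + 1 = 63
moves(7) = 2 * 63 + 1 = 127
moves(8) = 2 * 127 + 1 = 255
moves(9) = 2 * 255 + 1 = 511
moves(10) = 2 * 511 + 1 = 1023
moves(11) = 2 * 1023 + 1 = 2047
moves(12) = 2 * 2047 + 1 = 4095
moves(13) = 2 * 4095 + 1 = 8191
moves(14) = 2 * 8191 + 1 = 16383
moves(15) = 2 * 16383 + 1 = 32767
moves(16) = 2 * 32767 + 1 = 65535
moves(17) = 2 * 65535 + 1 = 131071
moves(18) = 2 * 131071 + 1 = 262143
moves(19) = 2 * 262143 + 1 = 524287
moves(20) = 2 * 524287 + 1 = 1048575
moves(21) = 2 * 1048575 + 1 = 2097151
moves(22) = 2 * 2097151 + 1 = 4194303
moves(23) = 2 * 4194303 + 1 = 8388607
moves(24) = 2 * 8388607 + 1 = 16777215
moves(25) = 2 * 16777215 + 1 = 33554431

33554431


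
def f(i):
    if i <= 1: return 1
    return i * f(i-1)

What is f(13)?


f(13)
= 13 * f(12)
= 13 * 12 * f(11)
= 13 * 12 * 11 * f(10)
= 13 * 12 * 11 * 10 * f(9)
= 13 * 12 * 11 * 10 * 9 * f(8)
= 13 * 12 * 11 * 10 * 9 * 8 * f(7)
= 13 * 12 * 11 * 10 * 9 * 8 * 7 * f(6)
= 13 * 12 * 11 * 10 * 9 * 8 * 7 * 6 * f(5)
= 13 * 12 * 11 * 10 * 9 * 8 * 7 * 6 * 5 * f(4)
= 13 * 12 * 11 * 10 * 9 * 8 * 7 * 6 * 5 * 4 * f(3)
= 13 * 12 * 11 * 10 * 9 * 8 * 7 * 6 * 5 * 4 * 3 * f(2)
= 13 * 12 * 11 * 10 * 9 * 8 * 7 * 6 * 5 * 4 * 3 * 2 * f(1)
= 13 * 12 * 11 * 10 * 9 * 8 * 7 * 6 * 5 * 4 * 3 * 2 * 1
= 6227020800

6227020800


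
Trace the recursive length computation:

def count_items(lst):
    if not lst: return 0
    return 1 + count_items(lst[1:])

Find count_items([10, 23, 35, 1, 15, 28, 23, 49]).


count_items([10, 23, 35, 1, 15, 28, 23, 49]) = 1 + count_items([23, 35, 1, 15, 28, 23, 49])
count_items([23, 35, 1, 15, 28, 23, 49]) = 1 + count_items([35, 1, 15, 28, 23, 49])
count_items([35, 1, 15, 28, 23, 49]) = 1 + count_items([1, 15, 28, 23, 49])
count_items([1, 15, 28, 23, 49]) = 1 + count_items([15, 28, 23, 49])
count_items([15, 28, 23, 49]) = 1 + count_items([28, 23, 49])
count_items([28, 23, 49]) = 1 + count_items([23, 49])
count_items([23, 49]) = 1 + count_items([49])
count_items([49]) = 1 + count_items([])
count_items([]) = 0  (base case)
Unwinding: 1 + 1 + 1 + 1 + 1 + 1 + 1 + 1 + 0 = 8

8


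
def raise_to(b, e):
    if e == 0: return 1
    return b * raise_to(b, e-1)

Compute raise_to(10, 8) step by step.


raise_to(10, 8)
= 10 * raise_to(10, 7)
= 10 * 10 * raise_to(10, 6)
= 10 * 10 * 10 * raise_to(10, 5)
= 10 * 10 * 10 * 10 * raise_to(10, 4)
= 10 * 10 * 10 * 10 * 10 * raise_to(10, 3)
= 10 * 10 * 10 * 10 * 10 * 10 * raise_to(10, 2)
= 10 * 10 * 10 * 10 * 10 * 10 * 10 * raise_to(10, 1)
= 10 * 10 * 10 * 10 * 10 * 10 * 10 * 10 * raise_to(10, 0)
= 10 * 10 * 10 * 10 * 10 * 10 * 10 * 10 * 1
= 100000000

100000000


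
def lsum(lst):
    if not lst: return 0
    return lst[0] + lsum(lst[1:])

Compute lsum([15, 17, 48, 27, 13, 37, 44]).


lsum([15, 17, 48, 27, 13, 37, 44]) = 15 + lsum([17, 48, 27, 13, 37, 44])
lsum([17, 48, 27, 13, 37, 44]) = 17 + lsum([48, 27, 13, 37, 44])
lsum([48, 27, 13, 37, 44]) = 48 + lsum([27, 13, 37, 44])
lsum([27, 13, 37, 44]) = 27 + lsum([13, 37, 44])
lsum([13, 37, 44]) = 13 + lsum([37, 44])
lsum([37, 44]) = 37 + lsum([44])
lsum([44]) = 44 + lsum([])
lsum([]) = 0  (base case)
Total: 15 + 17 + 48 + 27 + 13 + 37 + 44 + 0 = 201

201


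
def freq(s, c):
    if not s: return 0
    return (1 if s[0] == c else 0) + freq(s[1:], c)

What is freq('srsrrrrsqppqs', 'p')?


s[0]='s' != 'p' -> 0
s[0]='r' != 'p' -> 0
s[0]='s' != 'p' -> 0
s[0]='r' != 'p' -> 0
s[0]='r' != 'p' -> 0
s[0]='r' != 'p' -> 0
s[0]='r' != 'p' -> 0
s[0]='s' != 'p' -> 0
s[0]='q' != 'p' -> 0
s[0]='p' == 'p' -> 1
s[0]='p' == 'p' -> 1
s[0]='q' != 'p' -> 0
s[0]='s' != 'p' -> 0
Sum: 0 + 0 + 0 + 0 + 0 + 0 + 0 + 0 + 0 + 1 + 1 + 0 + 0 = 2

2


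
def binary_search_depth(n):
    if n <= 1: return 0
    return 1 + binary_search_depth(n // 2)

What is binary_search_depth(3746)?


3746 / 2 = 1873
1873 / 2 = 936
936 / 2 = 468
468 / 2 = 234
234 / 2 = 117
117 / 2 = 58
58 / 2 = 29
29 / 2 = 14
14 / 2 = 7
7 / 2 = 3
3 / 2 = 1
Reached 1 after 11 halvings

11


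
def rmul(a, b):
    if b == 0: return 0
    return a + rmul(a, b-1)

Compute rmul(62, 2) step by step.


rmul(62, 2) = 62 + rmul(62, 1)
rmul(62, 1) = 62 + rmul(62, 0)
rmul(62, 0) = 0  (base case)
Total: 62 + 62 + 0 = 124

124


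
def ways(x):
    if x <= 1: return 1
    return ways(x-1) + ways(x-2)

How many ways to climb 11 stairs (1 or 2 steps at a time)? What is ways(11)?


Building up from base cases:
ways(0) = 1
ways(1) = 1
ways(2) = ways(1) + ways(0) = 1 + 1 = 2
ways(3) = ways(2) + ways(1) = 2 + 1 = 3
ways(4) = ways(3) + ways(2) = 3 + 2 = 5
ways(5) = ways(4) + ways(3) = 5 + 3 = 8
ways(6) = ways(5) + ways(4) = 8 + 5 = 13
ways(7) = ways(6) + ways(5) = 13 + 8 = 21
ways(8) = ways(7) + ways(6) = 21 + 13 = 34
ways(9) = ways(8) + ways(7) = 34 + 21 = 55
ways(10) = ways(9) + ways(8) = 55 + 34 = 89
ways(11) = ways(10) + ways(9) = 89 + 55 = 144

144


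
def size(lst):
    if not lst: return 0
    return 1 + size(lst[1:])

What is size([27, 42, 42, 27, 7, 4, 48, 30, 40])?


size([27, 42, 42, 27, 7, 4, 48, 30, 40]) = 1 + size([42, 42, 27, 7, 4, 48, 30, 40])
size([42, 42, 27, 7, 4, 48, 30, 40]) = 1 + size([42, 27, 7, 4, 48, 30, 40])
size([42, 27, 7, 4, 48, 30, 40]) = 1 + size([27, 7, 4, 48, 30, 40])
size([27, 7, 4, 48, 30, 40]) = 1 + size([7, 4, 48, 30, 40])
size([7, 4, 48, 30, 40]) = 1 + size([4, 48, 30, 40])
size([4, 48, 30, 40]) = 1 + size([48, 30, 40])
size([48, 30, 40]) = 1 + size([30, 40])
size([30, 40]) = 1 + size([40])
size([40]) = 1 + size([])
size([]) = 0  (base case)
Unwinding: 1 + 1 + 1 + 1 + 1 + 1 + 1 + 1 + 1 + 0 = 9

9


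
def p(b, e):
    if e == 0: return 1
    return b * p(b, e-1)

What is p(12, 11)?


p(12, 11)
= 12 * p(12, 10)
= 12 * 12 * p(12, 9)
= 12 * 12 * 12 * p(12, 8)
= 12 * 12 * 12 * 12 * p(12, 7)
= 12 * 12 * 12 * 12 * 12 * p(12, 6)
= 12 * 12 * 12 * 12 * 12 * 12 * p(12, 5)
= 12 * 12 * 12 * 12 * 12 * 12 * 12 * p(12, 4)
= 12 * 12 * 12 * 12 * 12 * 12 * 12 * 12 * p(12, 3)
= 12 * 12 * 12 * 12 * 12 * 12 * 12 * 12 * 12 * p(12, 2)
= 12 * 12 * 12 * 12 * 12 * 12 * 12 * 12 * 12 * 12 * p(12, 1)
= 12 * 12 * 12 * 12 * 12 * 12 * 12 * 12 * 12 * 12 * 12 * p(12, 0)
= 12 * 12 * 12 * 12 * 12 * 12 * 12 * 12 * 12 * 12 * 12 * 1
= 743008370688

743008370688


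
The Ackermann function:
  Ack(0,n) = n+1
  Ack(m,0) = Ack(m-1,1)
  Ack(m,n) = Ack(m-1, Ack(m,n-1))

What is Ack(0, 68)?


Ack(0, 68) = 69
Result: Ack(0, 68) = 69

69


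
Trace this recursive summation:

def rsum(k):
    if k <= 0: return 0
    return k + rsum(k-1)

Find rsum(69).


rsum(69)
= 69 + 68 + 67 + 66 + 65 + 64 + 63 + 62 + 61 + 60 + 59 + 58 + 57 + 56 + 55 + 54 + 53 + 52 + 51 + 50 + 49 + 48 + 47 + 46 + 45 + 44 + 43 + 42 + 41 + 40 + 39 + 38 + 37 + 36 + 35 + 34 + 33 + 32 + 31 + 30 + 29 + 28 + 27 + 26 + 25 + 24 + 23 + 22 + 21 + 20 + 19 + 18 + 17 + 16 + 15 + 14 + 13 + 12 + 11 + 10 + 9 + 8 + 7 + 6 + 5 + 4 + 3 + 2 + 1 + rsum(0)
= 69 + 68 + 67 + 66 + 65 + 64 + 63 + 62 + 61 + 60 + 59 + 58 + 57 + 56 + 55 + 54 + 53 + 52 + 51 + 50 + 49 + 48 + 47 + 46 + 45 + 44 + 43 + 42 + 41 + 40 + 39 + 38 + 37 + 36 + 35 + 34 + 33 + 32 + 31 + 30 + 29 + 28 + 27 + 26 + 25 + 24 + 23 + 22 + 21 + 20 + 19 + 18 + 17 + 16 + 15 + 14 + 13 + 12 + 11 + 10 + 9 + 8 + 7 + 6 + 5 + 4 + 3 + 2 + 1 + 0
= 2415

2415


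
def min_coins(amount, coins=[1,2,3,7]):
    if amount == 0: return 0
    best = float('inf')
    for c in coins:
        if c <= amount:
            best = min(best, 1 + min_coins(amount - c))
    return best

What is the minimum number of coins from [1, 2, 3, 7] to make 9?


Building up with DP:
min_coins(0) = 0
min_coins(1) = min(1+min_coins(0)=1+0=1) = 1
min_coins(2) = min(1+min_coins(1)=1+1=2, 1+min_coins(0)=1+0=1) = 1
min_coins(3) = min(1+min_coins(2)=1+1=2, 1+min_coins(1)=1+1=2, 1+min_coins(0)=1+0=1) = 1
min_coins(4) = min(1+min_coins(3)=1+1=2, 1+min_coins(2)=1+1=2, 1+min_coins(1)=1+1=2) = 2
min_coins(5) = min(1+min_coins(4)=1+2=3, 1+min_coins(3)=1+1=2, 1+min_coins(2)=1+1=2) = 2
min_coins(6) = min(1+min_coins(5)=1+2=3, 1+min_coins(4)=1+2=3, 1+min_coins(3)=1+1=2) = 2
min_coins(7) = min(1+min_coins(6)=1+2=3, 1+min_coins(5)=1+2=3, 1+min_coins(4)=1+2=3, 1+min_coins(0)=1+0=1) = 1
min_coins(8) = min(1+min_coins(7)=1+1=2, 1+min_coins(6)=1+2=3, 1+min_coins(5)=1+2=3, 1+min_coins(1)=1+1=2) = 2
min_coins(9) = min(1+min_coins(8)=1+2=3, 1+min_coins(7)=1+1=2, 1+min_coins(6)=1+2=3, 1+min_coins(2)=1+1=2) = 2

2


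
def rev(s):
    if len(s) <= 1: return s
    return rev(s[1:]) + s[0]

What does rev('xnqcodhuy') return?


rev('xnqcodhuy') = rev('nqcodhuy') + 'x'
rev('nqcodhuy') = rev('qcodhuy') + 'n'
rev('qcodhuy') = rev('codhuy') + 'q'
rev('codhuy') = rev('odhuy') + 'c'
rev('odhuy') = rev('dhuy') + 'o'
rev('dhuy') = rev('huy') + 'd'
rev('huy') = rev('uy') + 'h'
rev('uy') = rev('y') + 'u'
rev('y') = 'y'  (base case)
Concatenating: 'y' + 'u' + 'h' + 'd' + 'o' + 'c' + 'q' + 'n' + 'x' = 'yuhdocqnx'

yuhdocqnx


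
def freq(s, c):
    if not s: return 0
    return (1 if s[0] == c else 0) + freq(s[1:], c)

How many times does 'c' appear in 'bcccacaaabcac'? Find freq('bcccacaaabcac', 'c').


s[0]='b' != 'c' -> 0
s[0]='c' == 'c' -> 1
s[0]='c' == 'c' -> 1
s[0]='c' == 'c' -> 1
s[0]='a' != 'c' -> 0
s[0]='c' == 'c' -> 1
s[0]='a' != 'c' -> 0
s[0]='a' != 'c' -> 0
s[0]='a' != 'c' -> 0
s[0]='b' != 'c' -> 0
s[0]='c' == 'c' -> 1
s[0]='a' != 'c' -> 0
s[0]='c' == 'c' -> 1
Sum: 0 + 1 + 1 + 1 + 0 + 1 + 0 + 0 + 0 + 0 + 1 + 0 + 1 = 6

6


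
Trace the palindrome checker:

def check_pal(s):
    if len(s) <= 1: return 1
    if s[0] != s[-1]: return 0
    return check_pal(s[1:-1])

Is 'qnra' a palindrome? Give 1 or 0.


check_pal('qnra'): s[0]='q' != s[-1]='a' -> return 0
Result: 0 (not a palindrome)

0


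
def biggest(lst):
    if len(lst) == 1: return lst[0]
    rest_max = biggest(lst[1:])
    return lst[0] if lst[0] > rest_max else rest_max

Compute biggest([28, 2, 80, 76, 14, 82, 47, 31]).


biggest([28, 2, 80, 76, 14, 82, 47, 31]): compare 28 with biggest([2, 80, 76, 14, 82, 47, 31])
biggest([2, 80, 76, 14, 82, 47, 31]): compare 2 with biggest([80, 76, 14, 82, 47, 31])
biggest([80, 76, 14, 82, 47, 31]): compare 80 with biggest([76, 14, 82, 47, 31])
biggest([76, 14, 82, 47, 31]): compare 76 with biggest([14, 82, 47, 31])
biggest([14, 82, 47, 31]): compare 14 with biggest([82, 47, 31])
biggest([82, 47, 31]): compare 82 with biggest([47, 31])
biggest([47, 31]): compare 47 with biggest([31])
biggest([31]) = 31  (base case)
Compare 47 with 31 -> 47
Compare 82 with 47 -> 82
Compare 14 with 82 -> 82
Compare 76 with 82 -> 82
Compare 80 with 82 -> 82
Compare 2 with 82 -> 82
Compare 28 with 82 -> 82

82


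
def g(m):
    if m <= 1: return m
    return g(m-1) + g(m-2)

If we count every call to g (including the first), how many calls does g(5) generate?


Let C(n) = total calls for g(n)
C(0) = 1, C(1) = 1
C(2) = 1 + C(1) + C(0) = 1 + 1 + 1 = 3
C(3) = 1 + C(2) + C(1) = 1 + 3 + 1 = 5
C(4) = 1 + C(3) + C(2) = 1 + 5 + 3 = 9
C(5) = 1 + C(4) + C(3) = 1 + 9 + 5 = 15

15


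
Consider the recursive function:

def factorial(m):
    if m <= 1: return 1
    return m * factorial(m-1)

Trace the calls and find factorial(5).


factorial(5)
= 5 * factorial(4)
= 5 * 4 * factorial(3)
= 5 * 4 * 3 * factorial(2)
= 5 * 4 * 3 * 2 * factorial(1)
= 5 * 4 * 3 * 2 * 1
= 120

120


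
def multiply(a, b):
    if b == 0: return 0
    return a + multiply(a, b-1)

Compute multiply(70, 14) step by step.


multiply(70, 14) = 70 + multiply(70, 13)
multiply(70, 13) = 70 + multiply(70, 12)
multiply(70, 12) = 70 + multiply(70, 11)
multiply(70, 11) = 70 + multiply(70, 10)
multiply(70, 10) = 70 + multiply(70, 9)
multiply(70, 9) = 70 + multiply(70, 8)
multiply(70, 8) = 70 + multiply(70, 7)
multiply(70, 7) = 70 + multiply(70, 6)
multiply(70, 6) = 70 + multiply(70, 5)
multiply(70, 5) = 70 + multiply(70, 4)
multiply(70, 4) = 70 + multiply(70, 3)
multiply(70, 3) = 70 + multiply(70, 2)
multiply(70, 2) = 70 + multiply(70, 1)
multiply(70, 1) = 70 + multiply(70, 0)
multiply(70, 0) = 0  (base case)
Total: 70 + 70 + 70 + 70 + 70 + 70 + 70 + 70 + 70 + 70 + 70 + 70 + 70 + 70 + 0 = 980

980


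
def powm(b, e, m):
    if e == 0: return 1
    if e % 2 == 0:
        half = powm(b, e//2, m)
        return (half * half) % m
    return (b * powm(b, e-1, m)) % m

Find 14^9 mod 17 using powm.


powm(14, 9, 17): e is odd, compute powm(14, 8, 17)
  powm(14, 8, 17): e is even, compute powm(14, 4, 17)
    powm(14, 4, 17): e is even, compute powm(14, 2, 17)
      powm(14, 2, 17): e is even, compute powm(14, 1, 17)
        powm(14, 1, 17): e is odd, compute powm(14, 0, 17)
          powm(14, 0, 17) = 1
        (14 * 1) % 17 = 14
      half=14, (14*14) % 17 = 9
    half=9, (9*9) % 17 = 13
  half=13, (13*13) % 17 = 16
(14 * 16) % 17 = 3

3


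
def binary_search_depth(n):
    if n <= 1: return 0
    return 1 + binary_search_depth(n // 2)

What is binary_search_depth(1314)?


1314 / 2 = 657
657 / 2 = 328
328 / 2 = 164
164 / 2 = 82
82 / 2 = 41
41 / 2 = 20
20 / 2 = 10
10 / 2 = 5
5 / 2 = 2
2 / 2 = 1
Reached 1 after 10 halvings

10


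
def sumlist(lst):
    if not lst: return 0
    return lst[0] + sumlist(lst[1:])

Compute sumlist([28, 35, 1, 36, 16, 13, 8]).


sumlist([28, 35, 1, 36, 16, 13, 8]) = 28 + sumlist([35, 1, 36, 16, 13, 8])
sumlist([35, 1, 36, 16, 13, 8]) = 35 + sumlist([1, 36, 16, 13, 8])
sumlist([1, 36, 16, 13, 8]) = 1 + sumlist([36, 16, 13, 8])
sumlist([36, 16, 13, 8]) = 36 + sumlist([16, 13, 8])
sumlist([16, 13, 8]) = 16 + sumlist([13, 8])
sumlist([13, 8]) = 13 + sumlist([8])
sumlist([8]) = 8 + sumlist([])
sumlist([]) = 0  (base case)
Total: 28 + 35 + 1 + 36 + 16 + 13 + 8 + 0 = 137

137


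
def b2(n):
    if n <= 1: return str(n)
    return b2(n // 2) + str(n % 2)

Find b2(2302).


b2(2302) = b2(1151) + '0'
b2(1151) = b2(575) + '1'
b2(575) = b2(287) + '1'
b2(287) = b2(143) + '1'
b2(143) = b2(71) + '1'
b2(71) = b2(35) + '1'
b2(35) = b2(17) + '1'
b2(17) = b2(8) + '1'
b2(8) = b2(4) + '0'
b2(4) = b2(2) + '0'
b2(2) = b2(1) + '0'
b2(1) = '1'  (base case)
Concatenating: '1' + '0' + '0' + '0' + '1' + '1' + '1' + '1' + '1' + '1' + '1' + '0' = '100011111110'

100011111110


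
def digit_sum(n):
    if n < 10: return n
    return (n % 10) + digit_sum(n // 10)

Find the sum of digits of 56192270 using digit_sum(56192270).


digit_sum(56192270) = 0 + digit_sum(5619227)
digit_sum(5619227) = 7 + digit_sum(561922)
digit_sum(561922) = 2 + digit_sum(56192)
digit_sum(56192) = 2 + digit_sum(5619)
digit_sum(5619) = 9 + digit_sum(561)
digit_sum(561) = 1 + digit_sum(56)
digit_sum(56) = 6 + digit_sum(5)
digit_sum(5) = 5  (base case)
Total: 0 + 7 + 2 + 2 + 9 + 1 + 6 + 5 = 32

32


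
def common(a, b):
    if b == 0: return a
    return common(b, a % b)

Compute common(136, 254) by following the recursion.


common(136, 254) = common(254, 136)
common(254, 136) = common(136, 118)
common(136, 118) = common(118, 18)
common(118, 18) = common(18, 10)
common(18, 10) = common(10, 8)
common(10, 8) = common(8, 2)
common(8, 2) = common(2, 0)
common(2, 0) = 2  (base case)

2


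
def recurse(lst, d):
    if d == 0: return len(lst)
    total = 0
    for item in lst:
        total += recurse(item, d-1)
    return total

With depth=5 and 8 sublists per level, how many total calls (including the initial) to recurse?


At depth 0 (root): 1 call
At depth 1: each of 1 parents calls recurse on 8 children = 8 calls
At depth 2: each of 8 parents calls recurse on 8 children = 64 calls
At depth 3: each of 64 parents calls recurse on 8 children = 512 calls
At depth 4: each of 512 parents calls recurse on 8 children = 4096 calls
At depth 5: each of 4096 parents calls recurse on 8 children = 32768 calls
Total: 1 + 8 + 64 + 512 + 4096 + 32768 = 37449

37449


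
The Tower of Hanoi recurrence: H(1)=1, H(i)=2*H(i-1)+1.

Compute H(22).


H(22) = 2 * H(21) + 1
H(21) = 2 * H(20) + 1
H(20) = 2 * H(19) + 1
H(19) = 2 * H(18) + 1
H(18) = 2 * H(17) + 1
H(17) = 2 * H(16) + 1
H(16) = 2 * H(15) + 1
H(15) = 2 * H(14) + 1
H(14) = 2 * H(13) + 1
H(13) = 2 * H(12) + 1
H(12) = 2 * H(11) + 1
H(11) = 2 * H(10) + 1
H(10) = 2 * H(9) + 1
H(9) = 2 * H(8) + 1
H(8) = 2 * H(7) + 1
H(7) = 2 * H(6) + 1
H(6) = 2 * H(5) + 1
H(5) = 2 * H(4) + 1
H(4) = 2 * H(3) + 1
H(3) = 2 * H(2) + 1
H(2) = 2 * H(1) + 1
H(1) = 1  (base case)
H(2) = 2 * 1 + 1 = 3
H(3) = 2 * 3 + 1 = 7
H(4) = 2 * 7 + 1 = 15
H(5) = 2 * 15 + 1 = 31
H(6) = 2 * 31 + 1 = 63
H(7) = 2 * 63 + 1 = 127
H(8) = 2 * 127 + 1 = 255
H(9) = 2 * 255 + 1 = 511
H(10) = 2 * 511 + 1 = 1023
H(11) = 2 * 1023 + 1 = 2047
H(12) = 2 * 2047 + 1 = 4095
H(13) = 2 * 4095 + 1 = 8191
H(14) = 2 * 8191 + 1 = 16383
H(15) = 2 * 16383 + 1 = 32767
H(16) = 2 * 32767 + 1 = 65535
H(17) = 2 * 65535 + 1 = 131071
H(18) = 2 * 131071 + 1 = 262143
H(19) = 2 * 262143 + 1 = 524287
H(20) = 2 * 524287 + 1 = 1048575
H(21) = 2 * 1048575 + 1 = 2097151
H(22) = 2 * 2097151 + 1 = 4194303

4194303


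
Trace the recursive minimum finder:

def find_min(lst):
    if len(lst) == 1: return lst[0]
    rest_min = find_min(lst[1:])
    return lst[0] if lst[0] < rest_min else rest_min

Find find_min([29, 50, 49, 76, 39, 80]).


find_min([29, 50, 49, 76, 39, 80]): compare 29 with find_min([50, 49, 76, 39, 80])
find_min([50, 49, 76, 39, 80]): compare 50 with find_min([49, 76, 39, 80])
find_min([49, 76, 39, 80]): compare 49 with find_min([76, 39, 80])
find_min([76, 39, 80]): compare 76 with find_min([39, 80])
find_min([39, 80]): compare 39 with find_min([80])
find_min([80]) = 80  (base case)
Compare 39 with 80 -> 39
Compare 76 with 39 -> 39
Compare 49 with 39 -> 39
Compare 50 with 39 -> 39
Compare 29 with 39 -> 29

29


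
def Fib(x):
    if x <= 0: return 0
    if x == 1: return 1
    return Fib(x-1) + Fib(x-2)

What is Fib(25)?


Computing Fib(25) bottom-up:
Fib(0) = 0
Fib(1) = 1
Fib(2) = Fib(1) + Fib(0) = 1 + 0 = 1
Fib(3) = Fib(2) + Fib(1) = 1 + 1 = 2
Fib(4) = Fib(3) + Fib(2) = 2 + 1 = 3
Fib(5) = Fib(4) + Fib(3) = 3 + 2 = 5
Fib(6) = Fib(5) + Fib(4) = 5 + 3 = 8
Fib(7) = Fib(6) + Fib(5) = 8 + 5 = 13
Fib(8) = Fib(7) + Fib(6) = 13 + 8 = 21
Fib(9) = Fib(8) + Fib(7) = 21 + 13 = 34
Fib(10) = Fib(9) + Fib(8) = 34 + 21 = 55
Fib(11) = Fib(10) + Fib(9) = 55 + 34 = 89
Fib(12) = Fib(11) + Fib(10) = 89 + 55 = 144
Fib(13) = Fib(12) + Fib(11) = 144 + 89 = 233
Fib(14) = Fib(13) + Fib(12) = 233 + 144 = 377
Fib(15) = Fib(14) + Fib(13) = 377 + 233 = 610
Fib(16) = Fib(15) + Fib(14) = 610 + 377 = 987
Fib(17) = Fib(16) + Fib(15) = 987 + 610 = 1597
Fib(18) = Fib(17) + Fib(16) = 1597 + 987 = 2584
Fib(19) = Fib(18) + Fib(17) = 2584 + 1597 = 4181
Fib(20) = Fib(19) + Fib(18) = 4181 + 2584 = 6765
Fib(21) = Fib(20) + Fib(19) = 6765 + 4181 = 10946
Fib(22) = Fib(21) + Fib(20) = 10946 + 6765 = 17711
Fib(23) = Fib(22) + Fib(21) = 17711 + 10946 = 28657
Fib(24) = Fib(23) + Fib(22) = 28657 + 17711 = 46368
Fib(25) = Fib(24) + Fib(23) = 46368 + 28657 = 75025

75025


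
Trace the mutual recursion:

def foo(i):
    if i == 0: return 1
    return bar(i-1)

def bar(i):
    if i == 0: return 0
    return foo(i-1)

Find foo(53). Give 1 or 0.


foo(53) = bar(52)
bar(52) = foo(51)
foo(51) = bar(50)
bar(50) = foo(49)
foo(49) = bar(48)
bar(48) = foo(47)
foo(47) = bar(46)
bar(46) = foo(45)
foo(45) = bar(44)
bar(44) = foo(43)
foo(43) = bar(42)
bar(42) = foo(41)
foo(41) = bar(40)
bar(40) = foo(39)
foo(39) = bar(38)
bar(38) = foo(37)
foo(37) = bar(36)
bar(36) = foo(35)
foo(35) = bar(34)
bar(34) = foo(33)
foo(33) = bar(32)
bar(32) = foo(31)
foo(31) = bar(30)
bar(30) = foo(29)
foo(29) = bar(28)
bar(28) = foo(27)
foo(27) = bar(26)
bar(26) = foo(25)
foo(25) = bar(24)
bar(24) = foo(23)
foo(23) = bar(22)
bar(22) = foo(21)
foo(21) = bar(20)
bar(20) = foo(19)
foo(19) = bar(18)
bar(18) = foo(17)
foo(17) = bar(16)
bar(16) = foo(15)
foo(15) = bar(14)
bar(14) = foo(13)
foo(13) = bar(12)
bar(12) = foo(11)
foo(11) = bar(10)
bar(10) = foo(9)
foo(9) = bar(8)
bar(8) = foo(7)
foo(7) = bar(6)
bar(6) = foo(5)
foo(5) = bar(4)
bar(4) = foo(3)
foo(3) = bar(2)
bar(2) = foo(1)
foo(1) = bar(0)
bar(0) = 0  (base case)
Result: 0

0


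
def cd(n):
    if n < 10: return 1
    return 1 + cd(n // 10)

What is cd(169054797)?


cd(169054797) = 1 + cd(16905479)
cd(16905479) = 1 + cd(1690547)
cd(1690547) = 1 + cd(169054)
cd(169054) = 1 + cd(16905)
cd(16905) = 1 + cd(1690)
cd(1690) = 1 + cd(169)
cd(169) = 1 + cd(16)
cd(16) = 1 + cd(1)
cd(1) = 1  (base case: 1 < 10)
Unwinding: 1 + 1 + 1 + 1 + 1 + 1 + 1 + 1 + 1 = 9

9


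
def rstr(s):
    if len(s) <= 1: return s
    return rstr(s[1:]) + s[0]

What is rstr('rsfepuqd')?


rstr('rsfepuqd') = rstr('sfepuqd') + 'r'
rstr('sfepuqd') = rstr('fepuqd') + 's'
rstr('fepuqd') = rstr('epuqd') + 'f'
rstr('epuqd') = rstr('puqd') + 'e'
rstr('puqd') = rstr('uqd') + 'p'
rstr('uqd') = rstr('qd') + 'u'
rstr('qd') = rstr('d') + 'q'
rstr('d') = 'd'  (base case)
Concatenating: 'd' + 'q' + 'u' + 'p' + 'e' + 'f' + 's' + 'r' = 'dqupefsr'

dqupefsr


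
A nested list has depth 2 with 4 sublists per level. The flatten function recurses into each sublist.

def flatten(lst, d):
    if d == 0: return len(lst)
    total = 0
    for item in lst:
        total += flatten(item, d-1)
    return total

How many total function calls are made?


At depth 0 (root): 1 call
At depth 1: each of 1 parents calls flatten on 4 children = 4 calls
At depth 2: each of 4 parents calls flatten on 4 children = 16 calls
Total: 1 + 4 + 16 = 21

21


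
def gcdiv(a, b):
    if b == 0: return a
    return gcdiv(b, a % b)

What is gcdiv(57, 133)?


gcdiv(57, 133) = gcdiv(133, 57)
gcdiv(133, 57) = gcdiv(57, 19)
gcdiv(57, 19) = gcdiv(19, 0)
gcdiv(19, 0) = 19  (base case)

19


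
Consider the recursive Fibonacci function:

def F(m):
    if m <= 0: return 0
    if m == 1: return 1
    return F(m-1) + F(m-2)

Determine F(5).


Computing F(5) bottom-up:
F(0) = 0
F(1) = 1
F(2) = F(1) + F(0) = 1 + 0 = 1
F(3) = F(2) + F(1) = 1 + 1 = 2
F(4) = F(3) + F(2) = 2 + 1 = 3
F(5) = F(4) + F(3) = 3 + 2 = 5

5


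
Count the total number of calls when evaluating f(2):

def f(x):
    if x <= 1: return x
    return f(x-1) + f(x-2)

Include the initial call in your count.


Let C(n) = total calls for f(n)
C(0) = 1, C(1) = 1
C(2) = 1 + C(1) + C(0) = 1 + 1 + 1 = 3

3


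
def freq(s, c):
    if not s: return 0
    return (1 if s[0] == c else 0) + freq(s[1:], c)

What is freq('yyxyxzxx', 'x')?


s[0]='y' != 'x' -> 0
s[0]='y' != 'x' -> 0
s[0]='x' == 'x' -> 1
s[0]='y' != 'x' -> 0
s[0]='x' == 'x' -> 1
s[0]='z' != 'x' -> 0
s[0]='x' == 'x' -> 1
s[0]='x' == 'x' -> 1
Sum: 0 + 0 + 1 + 0 + 1 + 0 + 1 + 1 = 4

4


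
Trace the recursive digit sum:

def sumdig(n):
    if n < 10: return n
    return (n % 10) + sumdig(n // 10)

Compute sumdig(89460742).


sumdig(89460742) = 2 + sumdig(8946074)
sumdig(8946074) = 4 + sumdig(894607)
sumdig(894607) = 7 + sumdig(89460)
sumdig(89460) = 0 + sumdig(8946)
sumdig(8946) = 6 + sumdig(894)
sumdig(894) = 4 + sumdig(89)
sumdig(89) = 9 + sumdig(8)
sumdig(8) = 8  (base case)
Total: 2 + 4 + 7 + 0 + 6 + 4 + 9 + 8 = 40

40


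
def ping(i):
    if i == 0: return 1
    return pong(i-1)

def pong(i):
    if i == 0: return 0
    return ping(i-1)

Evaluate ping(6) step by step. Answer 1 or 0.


ping(6) = pong(5)
pong(5) = ping(4)
ping(4) = pong(3)
pong(3) = ping(2)
ping(2) = pong(1)
pong(1) = ping(0)
ping(0) = 1  (base case)
Result: 1

1


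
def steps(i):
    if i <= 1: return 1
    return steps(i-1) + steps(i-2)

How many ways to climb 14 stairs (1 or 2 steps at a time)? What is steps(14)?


Building up from base cases:
steps(0) = 1
steps(1) = 1
steps(2) = steps(1) + steps(0) = 1 + 1 = 2
steps(3) = steps(2) + steps(1) = 2 + 1 = 3
steps(4) = steps(3) + steps(2) = 3 + 2 = 5
steps(5) = steps(4) + steps(3) = 5 + 3 = 8
steps(6) = steps(5) + steps(4) = 8 + 5 = 13
steps(7) = steps(6) + steps(5) = 13 + 8 = 21
steps(8) = steps(7) + steps(6) = 21 + 13 = 34
steps(9) = steps(8) + steps(7) = 34 + 21 = 55
steps(10) = steps(9) + steps(8) = 55 + 34 = 89
steps(11) = steps(10) + steps(9) = 89 + 55 = 144
steps(12) = steps(11) + steps(10) = 144 + 89 = 233
steps(13) = steps(12) + steps(11) = 233 + 144 = 377
steps(14) = steps(13) + steps(12) = 377 + 233 = 610

610


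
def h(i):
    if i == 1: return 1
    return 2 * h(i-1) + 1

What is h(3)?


h(3) = 2 * h(2) + 1
h(2) = 2 * h(1) + 1
h(1) = 1  (base case)
h(2) = 2 * 1 + 1 = 3
h(3) = 2 * 3 + 1 = 7

7


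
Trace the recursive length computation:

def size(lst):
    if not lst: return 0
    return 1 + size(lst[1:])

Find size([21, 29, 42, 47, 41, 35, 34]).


size([21, 29, 42, 47, 41, 35, 34]) = 1 + size([29, 42, 47, 41, 35, 34])
size([29, 42, 47, 41, 35, 34]) = 1 + size([42, 47, 41, 35, 34])
size([42, 47, 41, 35, 34]) = 1 + size([47, 41, 35, 34])
size([47, 41, 35, 34]) = 1 + size([41, 35, 34])
size([41, 35, 34]) = 1 + size([35, 34])
size([35, 34]) = 1 + size([34])
size([34]) = 1 + size([])
size([]) = 0  (base case)
Unwinding: 1 + 1 + 1 + 1 + 1 + 1 + 1 + 0 = 7

7


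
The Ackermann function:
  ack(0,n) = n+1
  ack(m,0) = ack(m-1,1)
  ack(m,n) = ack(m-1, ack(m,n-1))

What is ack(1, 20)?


ack(1, 20) = ack(0, ack(1, 19))
  ack(1, 19) = ack(0, ack(1, 18))
    ack(1, 18) = ack(0, ack(1, 17))
      ack(1, 17) = ack(0, ack(1, 16))
        ack(1, 16) = ack(0, ack(1, 15))
          ack(1, 15) = ack(0, ack(1, 14))
          ack(1, 14) = ack(0, ack(1, 13))
          ack(1, 13) = ack(0, ack(1, 12))
          ack(1, 12) = ack(0, ack(1, 11))
          ack(1, 11) = ack(0, ack(1, 10))
          ack(1, 10) = ack(0, ack(1, 9))
          ack(1, 9) = ack(0, ack(1, 8))
          ack(1, 8) = ack(0, ack(1, 7))
          ack(1, 7) = ack(0, ack(1, 6))
          ack(1, 6) = ack(0, ack(1, 5))
          ack(1, 5) = ack(0, ack(1, 4))
          ack(1, 4) = ack(0, ack(1, 3))
          ack(1, 3) = ack(0, ack(1, 2))
          ack(1, 2) = ack(0, ack(1, 1))
          ack(1, 1) = ack(0, ack(1, 0))
          ack(1, 0) = ack(0, 1)
          ack(0, 1) = 2
            = ack(0, 2)
          ack(0, 2) = 3
            = ack(0, 3)
... (trace truncated)
Result: ack(1, 20) = 22

22


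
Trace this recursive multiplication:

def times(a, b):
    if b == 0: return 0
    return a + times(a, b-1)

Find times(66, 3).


times(66, 3) = 66 + times(66, 2)
times(66, 2) = 66 + times(66, 1)
times(66, 1) = 66 + times(66, 0)
times(66, 0) = 0  (base case)
Total: 66 + 66 + 66 + 0 = 198

198


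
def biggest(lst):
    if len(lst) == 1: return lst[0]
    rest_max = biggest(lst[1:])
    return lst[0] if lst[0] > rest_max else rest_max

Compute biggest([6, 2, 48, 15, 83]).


biggest([6, 2, 48, 15, 83]): compare 6 with biggest([2, 48, 15, 83])
biggest([2, 48, 15, 83]): compare 2 with biggest([48, 15, 83])
biggest([48, 15, 83]): compare 48 with biggest([15, 83])
biggest([15, 83]): compare 15 with biggest([83])
biggest([83]) = 83  (base case)
Compare 15 with 83 -> 83
Compare 48 with 83 -> 83
Compare 2 with 83 -> 83
Compare 6 with 83 -> 83

83


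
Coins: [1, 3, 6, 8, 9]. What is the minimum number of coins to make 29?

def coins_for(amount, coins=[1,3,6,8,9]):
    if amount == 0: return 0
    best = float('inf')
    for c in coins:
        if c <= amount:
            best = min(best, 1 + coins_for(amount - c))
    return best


Building up with DP:
coins_for(0) = 0
coins_for(1) = min(1+coins_for(0)=1+0=1) = 1
coins_for(2) = min(1+coins_for(1)=1+1=2) = 2
coins_for(3) = min(1+coins_for(2)=1+2=3, 1+coins_for(0)=1+0=1) = 1
coins_for(4) = min(1+coins_for(3)=1+1=2, 1+coins_for(1)=1+1=2) = 2
coins_for(5) = min(1+coins_for(4)=1+2=3, 1+coins_for(2)=1+2=3) = 3
coins_for(6) = min(1+coins_for(5)=1+3=4, 1+coins_for(3)=1+1=2, 1+coins_for(0)=1+0=1) = 1
coins_for(7) = min(1+coins_for(6)=1+1=2, 1+coins_for(4)=1+2=3, 1+coins_for(1)=1+1=2) = 2
coins_for(8) = min(1+coins_for(7)=1+2=3, 1+coins_for(5)=1+3=4, 1+coins_for(2)=1+2=3, 1+coins_for(0)=1+0=1) = 1
coins_for(9) = min(1+coins_for(8)=1+1=2, 1+coins_for(6)=1+1=2, 1+coins_for(3)=1+1=2, 1+coins_for(1)=1+1=2, 1+coins_for(0)=1+0=1) = 1
coins_for(10) = min(1+coins_for(9)=1+1=2, 1+coins_for(7)=1+2=3, 1+coins_for(4)=1+2=3, 1+coins_for(2)=1+2=3, 1+coins_for(1)=1+1=2) = 2
coins_for(11) = min(1+coins_for(10)=1+2=3, 1+coins_for(8)=1+1=2, 1+coins_for(5)=1+3=4, 1+coins_for(3)=1+1=2, 1+coins_for(2)=1+2=3) = 2
coins_for(12) = min(1+coins_for(11)=1+2=3, 1+coins_for(9)=1+1=2, 1+coins_for(6)=1+1=2, 1+coins_for(4)=1+2=3, 1+coins_for(3)=1+1=2) = 2
coins_for(13) = min(1+coins_for(12)=1+2=3, 1+coins_for(10)=1+2=3, 1+coins_for(7)=1+2=3, 1+coins_for(5)=1+3=4, 1+coins_for(4)=1+2=3) = 3
coins_for(14) = min(1+coins_for(13)=1+3=4, 1+coins_for(11)=1+2=3, 1+coins_for(8)=1+1=2, 1+coins_for(6)=1+1=2, 1+coins_for(5)=1+3=4) = 2
coins_for(15) = min(1+coins_for(14)=1+2=3, 1+coins_for(12)=1+2=3, 1+coins_for(9)=1+1=2, 1+coins_for(7)=1+2=3, 1+coins_for(6)=1+1=2) = 2
coins_for(16) = min(1+coins_for(15)=1+2=3, 1+coins_for(13)=1+3=4, 1+coins_for(10)=1+2=3, 1+coins_for(8)=1+1=2, 1+coins_for(7)=1+2=3) = 2
coins_for(17) = min(1+coins_for(16)=1+2=3, 1+coins_for(14)=1+2=3, 1+coins_for(11)=1+2=3, 1+coins_for(9)=1+1=2, 1+coins_for(8)=1+1=2) = 2
coins_for(18) = min(1+coins_for(17)=1+2=3, 1+coins_for(15)=1+2=3, 1+coins_for(12)=1+2=3, 1+coins_for(10)=1+2=3, 1+coins_for(9)=1+1=2) = 2
coins_for(19) = min(1+coins_for(18)=1+2=3, 1+coins_for(16)=1+2=3, 1+coins_for(13)=1+3=4, 1+coins_for(11)=1+2=3, 1+coins_for(10)=1+2=3) = 3
coins_for(20) = min(1+coins_for(19)=1+3=4, 1+coins_for(17)=1+2=3, 1+coins_for(14)=1+2=3, 1+coins_for(12)=1+2=3, 1+coins_for(11)=1+2=3) = 3
coins_for(21) = min(1+coins_for(20)=1+3=4, 1+coins_for(18)=1+2=3, 1+coins_for(15)=1+2=3, 1+coins_for(13)=1+3=4, 1+coins_for(12)=1+2=3) = 3
coins_for(22) = min(1+coins_for(21)=1+3=4, 1+coins_for(19)=1+3=4, 1+coins_for(16)=1+2=3, 1+coins_for(14)=1+2=3, 1+coins_for(13)=1+3=4) = 3
coins_for(23) = min(1+coins_for(22)=1+3=4, 1+coins_for(20)=1+3=4, 1+coins_for(17)=1+2=3, 1+coins_for(15)=1+2=3, 1+coins_for(14)=1+2=3) = 3
coins_for(24) = min(1+coins_for(23)=1+3=4, 1+coins_for(21)=1+3=4, 1+coins_for(18)=1+2=3, 1+coins_for(16)=1+2=3, 1+coins_for(15)=1+2=3) = 3
coins_for(25) = min(1+coins_for(24)=1+3=4, 1+coins_for(22)=1+3=4, 1+coins_for(19)=1+3=4, 1+coins_for(17)=1+2=3, 1+coins_for(16)=1+2=3) = 3
coins_for(26) = min(1+coins_for(25)=1+3=4, 1+coins_for(23)=1+3=4, 1+coins_for(20)=1+3=4, 1+coins_for(18)=1+2=3, 1+coins_for(17)=1+2=3) = 3
coins_for(27) = min(1+coins_for(26)=1+3=4, 1+coins_for(24)=1+3=4, 1+coins_for(21)=1+3=4, 1+coins_for(19)=1+3=4, 1+coins_for(18)=1+2=3) = 3
coins_for(28) = min(1+coins_for(27)=1+3=4, 1+coins_for(25)=1+3=4, 1+coins_for(22)=1+3=4, 1+coins_for(20)=1+3=4, 1+coins_for(19)=1+3=4) = 4
coins_for(29) = min(1+coins_for(28)=1+4=5, 1+coins_for(26)=1+3=4, 1+coins_for(23)=1+3=4, 1+coins_for(21)=1+3=4, 1+coins_for(20)=1+3=4) = 4

4


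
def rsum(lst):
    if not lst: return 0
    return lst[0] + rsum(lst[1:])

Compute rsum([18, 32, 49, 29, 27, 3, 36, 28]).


rsum([18, 32, 49, 29, 27, 3, 36, 28]) = 18 + rsum([32, 49, 29, 27, 3, 36, 28])
rsum([32, 49, 29, 27, 3, 36, 28]) = 32 + rsum([49, 29, 27, 3, 36, 28])
rsum([49, 29, 27, 3, 36, 28]) = 49 + rsum([29, 27, 3, 36, 28])
rsum([29, 27, 3, 36, 28]) = 29 + rsum([27, 3, 36, 28])
rsum([27, 3, 36, 28]) = 27 + rsum([3, 36, 28])
rsum([3, 36, 28]) = 3 + rsum([36, 28])
rsum([36, 28]) = 36 + rsum([28])
rsum([28]) = 28 + rsum([])
rsum([]) = 0  (base case)
Total: 18 + 32 + 49 + 29 + 27 + 3 + 36 + 28 + 0 = 222

222


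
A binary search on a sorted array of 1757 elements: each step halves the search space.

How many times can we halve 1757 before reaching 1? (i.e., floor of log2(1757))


1757 / 2 = 878
878 / 2 = 439
439 / 2 = 219
219 / 2 = 109
109 / 2 = 54
54 / 2 = 27
27 / 2 = 13
13 / 2 = 6
6 / 2 = 3
3 / 2 = 1
Reached 1 after 10 halvings

10


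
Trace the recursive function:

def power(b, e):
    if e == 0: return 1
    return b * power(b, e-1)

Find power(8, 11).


power(8, 11)
= 8 * power(8, 10)
= 8 * 8 * power(8, 9)
= 8 * 8 * 8 * power(8, 8)
= 8 * 8 * 8 * 8 * power(8, 7)
= 8 * 8 * 8 * 8 * 8 * power(8, 6)
= 8 * 8 * 8 * 8 * 8 * 8 * power(8, 5)
= 8 * 8 * 8 * 8 * 8 * 8 * 8 * power(8, 4)
= 8 * 8 * 8 * 8 * 8 * 8 * 8 * 8 * power(8, 3)
= 8 * 8 * 8 * 8 * 8 * 8 * 8 * 8 * 8 * power(8, 2)
= 8 * 8 * 8 * 8 * 8 * 8 * 8 * 8 * 8 * 8 * power(8, 1)
= 8 * 8 * 8 * 8 * 8 * 8 * 8 * 8 * 8 * 8 * 8 * power(8, 0)
= 8 * 8 * 8 * 8 * 8 * 8 * 8 * 8 * 8 * 8 * 8 * 1
= 8589934592

8589934592


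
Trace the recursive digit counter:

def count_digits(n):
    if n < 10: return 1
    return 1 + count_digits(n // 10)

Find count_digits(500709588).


count_digits(500709588) = 1 + count_digits(50070958)
count_digits(50070958) = 1 + count_digits(5007095)
count_digits(5007095) = 1 + count_digits(500709)
count_digits(500709) = 1 + count_digits(50070)
count_digits(50070) = 1 + count_digits(5007)
count_digits(5007) = 1 + count_digits(500)
count_digits(500) = 1 + count_digits(50)
count_digits(50) = 1 + count_digits(5)
count_digits(5) = 1  (base case: 5 < 10)
Unwinding: 1 + 1 + 1 + 1 + 1 + 1 + 1 + 1 + 1 = 9

9


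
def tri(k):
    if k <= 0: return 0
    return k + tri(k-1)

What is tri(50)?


tri(50)
= 50 + 49 + 48 + 47 + 46 + 45 + 44 + 43 + 42 + 41 + 40 + 39 + 38 + 37 + 36 + 35 + 34 + 33 + 32 + 31 + 30 + 29 + 28 + 27 + 26 + 25 + 24 + 23 + 22 + 21 + 20 + 19 + 18 + 17 + 16 + 15 + 14 + 13 + 12 + 11 + 10 + 9 + 8 + 7 + 6 + 5 + 4 + 3 + 2 + 1 + tri(0)
= 50 + 49 + 48 + 47 + 46 + 45 + 44 + 43 + 42 + 41 + 40 + 39 + 38 + 37 + 36 + 35 + 34 + 33 + 32 + 31 + 30 + 29 + 28 + 27 + 26 + 25 + 24 + 23 + 22 + 21 + 20 + 19 + 18 + 17 + 16 + 15 + 14 + 13 + 12 + 11 + 10 + 9 + 8 + 7 + 6 + 5 + 4 + 3 + 2 + 1 + 0
= 1275

1275


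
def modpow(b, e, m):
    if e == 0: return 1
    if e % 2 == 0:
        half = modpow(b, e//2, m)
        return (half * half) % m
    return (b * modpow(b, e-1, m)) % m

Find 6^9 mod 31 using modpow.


modpow(6, 9, 31): e is odd, compute modpow(6, 8, 31)
  modpow(6, 8, 31): e is even, compute modpow(6, 4, 31)
    modpow(6, 4, 31): e is even, compute modpow(6, 2, 31)
      modpow(6, 2, 31): e is even, compute modpow(6, 1, 31)
        modpow(6, 1, 31): e is odd, compute modpow(6, 0, 31)
          modpow(6, 0, 31) = 1
        (6 * 1) % 31 = 6
      half=6, (6*6) % 31 = 5
    half=5, (5*5) % 31 = 25
  half=25, (25*25) % 31 = 5
(6 * 5) % 31 = 30

30


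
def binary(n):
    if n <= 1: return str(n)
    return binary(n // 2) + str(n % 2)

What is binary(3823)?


binary(3823) = binary(1911) + '1'
binary(1911) = binary(955) + '1'
binary(955) = binary(477) + '1'
binary(477) = binary(238) + '1'
binary(238) = binary(119) + '0'
binary(119) = binary(59) + '1'
binary(59) = binary(29) + '1'
binary(29) = binary(14) + '1'
binary(14) = binary(7) + '0'
binary(7) = binary(3) + '1'
binary(3) = binary(1) + '1'
binary(1) = '1'  (base case)
Concatenating: '1' + '1' + '1' + '0' + '1' + '1' + '1' + '0' + '1' + '1' + '1' + '1' = '111011101111'

111011101111
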